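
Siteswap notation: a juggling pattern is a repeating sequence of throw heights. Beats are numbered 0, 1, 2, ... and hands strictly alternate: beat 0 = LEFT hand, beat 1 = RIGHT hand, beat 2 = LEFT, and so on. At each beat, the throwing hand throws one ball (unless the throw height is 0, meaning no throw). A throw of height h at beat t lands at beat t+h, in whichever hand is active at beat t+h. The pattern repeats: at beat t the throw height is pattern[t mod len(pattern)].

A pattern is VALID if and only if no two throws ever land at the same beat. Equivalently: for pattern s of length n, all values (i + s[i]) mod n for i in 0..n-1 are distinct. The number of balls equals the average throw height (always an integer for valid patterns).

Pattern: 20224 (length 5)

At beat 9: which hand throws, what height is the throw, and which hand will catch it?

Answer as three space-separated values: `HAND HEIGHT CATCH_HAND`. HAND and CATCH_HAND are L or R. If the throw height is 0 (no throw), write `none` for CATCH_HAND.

Beat 9: 9 mod 2 = 1, so hand = R
Throw height = pattern[9 mod 5] = pattern[4] = 4
Lands at beat 9+4=13, 13 mod 2 = 1, so catch hand = R

Answer: R 4 R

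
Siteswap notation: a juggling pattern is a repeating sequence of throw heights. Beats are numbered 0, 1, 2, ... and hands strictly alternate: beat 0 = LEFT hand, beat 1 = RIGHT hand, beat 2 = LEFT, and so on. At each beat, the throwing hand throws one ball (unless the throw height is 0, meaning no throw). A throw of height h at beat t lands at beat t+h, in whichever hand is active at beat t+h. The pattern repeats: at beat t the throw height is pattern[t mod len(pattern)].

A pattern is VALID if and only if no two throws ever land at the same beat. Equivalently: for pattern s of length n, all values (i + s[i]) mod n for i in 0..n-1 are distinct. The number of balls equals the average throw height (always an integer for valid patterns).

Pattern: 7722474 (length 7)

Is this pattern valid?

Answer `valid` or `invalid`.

i=0: (i + s[i]) mod n = (0 + 7) mod 7 = 0
i=1: (i + s[i]) mod n = (1 + 7) mod 7 = 1
i=2: (i + s[i]) mod n = (2 + 2) mod 7 = 4
i=3: (i + s[i]) mod n = (3 + 2) mod 7 = 5
i=4: (i + s[i]) mod n = (4 + 4) mod 7 = 1
i=5: (i + s[i]) mod n = (5 + 7) mod 7 = 5
i=6: (i + s[i]) mod n = (6 + 4) mod 7 = 3
Residues: [0, 1, 4, 5, 1, 5, 3], distinct: False

Answer: invalid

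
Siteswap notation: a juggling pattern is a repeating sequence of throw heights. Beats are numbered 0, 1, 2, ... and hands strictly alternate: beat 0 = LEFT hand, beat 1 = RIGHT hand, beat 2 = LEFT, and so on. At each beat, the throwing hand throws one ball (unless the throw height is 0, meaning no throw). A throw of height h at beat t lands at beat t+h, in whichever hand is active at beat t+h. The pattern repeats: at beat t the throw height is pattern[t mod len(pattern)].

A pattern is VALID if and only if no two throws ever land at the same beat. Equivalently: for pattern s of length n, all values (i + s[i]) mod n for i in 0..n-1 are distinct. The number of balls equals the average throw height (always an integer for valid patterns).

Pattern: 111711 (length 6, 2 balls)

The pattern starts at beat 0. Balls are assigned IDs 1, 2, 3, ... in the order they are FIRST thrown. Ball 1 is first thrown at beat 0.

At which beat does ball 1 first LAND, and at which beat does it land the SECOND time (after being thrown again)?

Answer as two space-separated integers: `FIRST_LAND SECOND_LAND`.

Beat 0 (L): throw ball1 h=1 -> lands@1:R; in-air after throw: [b1@1:R]
Beat 1 (R): throw ball1 h=1 -> lands@2:L; in-air after throw: [b1@2:L]
Beat 2 (L): throw ball1 h=1 -> lands@3:R; in-air after throw: [b1@3:R]
Ball 1: thrown@0 h=1 -> first land @1; rethrown@1 h=1 -> second land @2

Answer: 1 2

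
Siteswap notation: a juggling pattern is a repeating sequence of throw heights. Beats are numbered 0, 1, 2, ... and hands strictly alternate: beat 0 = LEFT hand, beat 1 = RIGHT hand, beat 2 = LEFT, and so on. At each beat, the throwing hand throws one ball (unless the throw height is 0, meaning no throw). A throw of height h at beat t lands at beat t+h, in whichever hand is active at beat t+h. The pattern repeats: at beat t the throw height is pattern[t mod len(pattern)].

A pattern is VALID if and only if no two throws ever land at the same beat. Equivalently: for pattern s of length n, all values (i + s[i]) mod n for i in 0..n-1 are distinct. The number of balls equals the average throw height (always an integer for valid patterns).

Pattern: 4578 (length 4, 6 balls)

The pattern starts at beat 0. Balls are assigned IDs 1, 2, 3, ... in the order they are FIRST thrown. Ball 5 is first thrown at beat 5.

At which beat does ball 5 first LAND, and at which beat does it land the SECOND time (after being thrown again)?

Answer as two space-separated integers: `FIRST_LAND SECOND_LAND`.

Beat 0 (L): throw ball1 h=4 -> lands@4:L; in-air after throw: [b1@4:L]
Beat 1 (R): throw ball2 h=5 -> lands@6:L; in-air after throw: [b1@4:L b2@6:L]
Beat 2 (L): throw ball3 h=7 -> lands@9:R; in-air after throw: [b1@4:L b2@6:L b3@9:R]
Beat 3 (R): throw ball4 h=8 -> lands@11:R; in-air after throw: [b1@4:L b2@6:L b3@9:R b4@11:R]
Beat 4 (L): throw ball1 h=4 -> lands@8:L; in-air after throw: [b2@6:L b1@8:L b3@9:R b4@11:R]
Beat 5 (R): throw ball5 h=5 -> lands@10:L; in-air after throw: [b2@6:L b1@8:L b3@9:R b5@10:L b4@11:R]
Beat 6 (L): throw ball2 h=7 -> lands@13:R; in-air after throw: [b1@8:L b3@9:R b5@10:L b4@11:R b2@13:R]
Beat 7 (R): throw ball6 h=8 -> lands@15:R; in-air after throw: [b1@8:L b3@9:R b5@10:L b4@11:R b2@13:R b6@15:R]
Beat 8 (L): throw ball1 h=4 -> lands@12:L; in-air after throw: [b3@9:R b5@10:L b4@11:R b1@12:L b2@13:R b6@15:R]
Beat 9 (R): throw ball3 h=5 -> lands@14:L; in-air after throw: [b5@10:L b4@11:R b1@12:L b2@13:R b3@14:L b6@15:R]
Beat 10 (L): throw ball5 h=7 -> lands@17:R; in-air after throw: [b4@11:R b1@12:L b2@13:R b3@14:L b6@15:R b5@17:R]
Beat 11 (R): throw ball4 h=8 -> lands@19:R; in-air after throw: [b1@12:L b2@13:R b3@14:L b6@15:R b5@17:R b4@19:R]
Beat 12 (L): throw ball1 h=4 -> lands@16:L; in-air after throw: [b2@13:R b3@14:L b6@15:R b1@16:L b5@17:R b4@19:R]
Beat 13 (R): throw ball2 h=5 -> lands@18:L; in-air after throw: [b3@14:L b6@15:R b1@16:L b5@17:R b2@18:L b4@19:R]
Beat 14 (L): throw ball3 h=7 -> lands@21:R; in-air after throw: [b6@15:R b1@16:L b5@17:R b2@18:L b4@19:R b3@21:R]
Beat 15 (R): throw ball6 h=8 -> lands@23:R; in-air after throw: [b1@16:L b5@17:R b2@18:L b4@19:R b3@21:R b6@23:R]
Beat 16 (L): throw ball1 h=4 -> lands@20:L; in-air after throw: [b5@17:R b2@18:L b4@19:R b1@20:L b3@21:R b6@23:R]
Beat 17 (R): throw ball5 h=5 -> lands@22:L; in-air after throw: [b2@18:L b4@19:R b1@20:L b3@21:R b5@22:L b6@23:R]
Ball 5: thrown@5 h=5 -> first land @10; rethrown@10 h=7 -> second land @17

Answer: 10 17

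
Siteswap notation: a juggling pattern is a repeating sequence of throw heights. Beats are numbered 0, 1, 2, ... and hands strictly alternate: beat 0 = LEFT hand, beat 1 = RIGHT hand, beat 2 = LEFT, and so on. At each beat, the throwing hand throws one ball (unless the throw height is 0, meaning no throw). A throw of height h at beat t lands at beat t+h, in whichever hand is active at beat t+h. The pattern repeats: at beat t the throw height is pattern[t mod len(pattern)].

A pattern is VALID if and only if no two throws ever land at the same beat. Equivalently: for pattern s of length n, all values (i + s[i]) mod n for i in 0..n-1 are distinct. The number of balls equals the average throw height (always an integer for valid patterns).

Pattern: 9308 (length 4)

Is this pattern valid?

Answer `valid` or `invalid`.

i=0: (i + s[i]) mod n = (0 + 9) mod 4 = 1
i=1: (i + s[i]) mod n = (1 + 3) mod 4 = 0
i=2: (i + s[i]) mod n = (2 + 0) mod 4 = 2
i=3: (i + s[i]) mod n = (3 + 8) mod 4 = 3
Residues: [1, 0, 2, 3], distinct: True

Answer: valid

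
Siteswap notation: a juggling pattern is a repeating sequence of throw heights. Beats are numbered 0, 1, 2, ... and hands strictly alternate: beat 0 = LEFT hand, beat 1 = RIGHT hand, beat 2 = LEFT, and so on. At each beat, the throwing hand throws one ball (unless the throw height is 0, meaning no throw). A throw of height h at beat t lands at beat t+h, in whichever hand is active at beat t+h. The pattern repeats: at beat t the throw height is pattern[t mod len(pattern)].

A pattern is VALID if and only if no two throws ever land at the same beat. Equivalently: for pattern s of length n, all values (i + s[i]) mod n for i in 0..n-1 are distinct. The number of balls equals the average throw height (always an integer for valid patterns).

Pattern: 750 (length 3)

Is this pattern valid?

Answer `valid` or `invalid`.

i=0: (i + s[i]) mod n = (0 + 7) mod 3 = 1
i=1: (i + s[i]) mod n = (1 + 5) mod 3 = 0
i=2: (i + s[i]) mod n = (2 + 0) mod 3 = 2
Residues: [1, 0, 2], distinct: True

Answer: valid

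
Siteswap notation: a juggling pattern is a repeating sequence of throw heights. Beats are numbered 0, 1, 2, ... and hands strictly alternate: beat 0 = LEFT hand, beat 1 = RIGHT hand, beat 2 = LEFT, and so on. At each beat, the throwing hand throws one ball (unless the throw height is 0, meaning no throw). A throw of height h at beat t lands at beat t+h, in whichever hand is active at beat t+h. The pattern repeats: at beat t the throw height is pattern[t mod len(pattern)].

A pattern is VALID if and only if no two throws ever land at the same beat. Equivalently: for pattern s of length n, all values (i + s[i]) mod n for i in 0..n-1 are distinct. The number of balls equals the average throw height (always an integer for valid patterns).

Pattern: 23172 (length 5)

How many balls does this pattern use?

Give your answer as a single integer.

Pattern = [2, 3, 1, 7, 2], length n = 5
  position 0: throw height = 2, running sum = 2
  position 1: throw height = 3, running sum = 5
  position 2: throw height = 1, running sum = 6
  position 3: throw height = 7, running sum = 13
  position 4: throw height = 2, running sum = 15
Total sum = 15; balls = sum / n = 15 / 5 = 3

Answer: 3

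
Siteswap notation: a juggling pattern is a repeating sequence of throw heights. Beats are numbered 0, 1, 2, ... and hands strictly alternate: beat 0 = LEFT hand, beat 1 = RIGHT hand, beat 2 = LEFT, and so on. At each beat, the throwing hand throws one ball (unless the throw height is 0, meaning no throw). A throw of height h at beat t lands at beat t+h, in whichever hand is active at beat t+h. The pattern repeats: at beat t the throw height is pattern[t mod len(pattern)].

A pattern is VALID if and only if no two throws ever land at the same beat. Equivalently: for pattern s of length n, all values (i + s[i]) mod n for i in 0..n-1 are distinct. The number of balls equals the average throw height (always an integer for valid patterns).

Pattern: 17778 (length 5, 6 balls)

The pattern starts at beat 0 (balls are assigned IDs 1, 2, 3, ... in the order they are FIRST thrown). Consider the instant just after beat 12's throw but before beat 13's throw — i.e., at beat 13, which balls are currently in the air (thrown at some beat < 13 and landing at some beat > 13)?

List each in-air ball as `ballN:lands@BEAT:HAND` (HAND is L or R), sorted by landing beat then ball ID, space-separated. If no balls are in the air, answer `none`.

Answer: ball6:lands@14:L ball1:lands@15:R ball2:lands@17:R ball3:lands@18:L ball4:lands@19:R

Derivation:
Beat 0 (L): throw ball1 h=1 -> lands@1:R; in-air after throw: [b1@1:R]
Beat 1 (R): throw ball1 h=7 -> lands@8:L; in-air after throw: [b1@8:L]
Beat 2 (L): throw ball2 h=7 -> lands@9:R; in-air after throw: [b1@8:L b2@9:R]
Beat 3 (R): throw ball3 h=7 -> lands@10:L; in-air after throw: [b1@8:L b2@9:R b3@10:L]
Beat 4 (L): throw ball4 h=8 -> lands@12:L; in-air after throw: [b1@8:L b2@9:R b3@10:L b4@12:L]
Beat 5 (R): throw ball5 h=1 -> lands@6:L; in-air after throw: [b5@6:L b1@8:L b2@9:R b3@10:L b4@12:L]
Beat 6 (L): throw ball5 h=7 -> lands@13:R; in-air after throw: [b1@8:L b2@9:R b3@10:L b4@12:L b5@13:R]
Beat 7 (R): throw ball6 h=7 -> lands@14:L; in-air after throw: [b1@8:L b2@9:R b3@10:L b4@12:L b5@13:R b6@14:L]
Beat 8 (L): throw ball1 h=7 -> lands@15:R; in-air after throw: [b2@9:R b3@10:L b4@12:L b5@13:R b6@14:L b1@15:R]
Beat 9 (R): throw ball2 h=8 -> lands@17:R; in-air after throw: [b3@10:L b4@12:L b5@13:R b6@14:L b1@15:R b2@17:R]
Beat 10 (L): throw ball3 h=1 -> lands@11:R; in-air after throw: [b3@11:R b4@12:L b5@13:R b6@14:L b1@15:R b2@17:R]
Beat 11 (R): throw ball3 h=7 -> lands@18:L; in-air after throw: [b4@12:L b5@13:R b6@14:L b1@15:R b2@17:R b3@18:L]
Beat 12 (L): throw ball4 h=7 -> lands@19:R; in-air after throw: [b5@13:R b6@14:L b1@15:R b2@17:R b3@18:L b4@19:R]
Beat 13 (R): throw ball5 h=7 -> lands@20:L; in-air after throw: [b6@14:L b1@15:R b2@17:R b3@18:L b4@19:R b5@20:L]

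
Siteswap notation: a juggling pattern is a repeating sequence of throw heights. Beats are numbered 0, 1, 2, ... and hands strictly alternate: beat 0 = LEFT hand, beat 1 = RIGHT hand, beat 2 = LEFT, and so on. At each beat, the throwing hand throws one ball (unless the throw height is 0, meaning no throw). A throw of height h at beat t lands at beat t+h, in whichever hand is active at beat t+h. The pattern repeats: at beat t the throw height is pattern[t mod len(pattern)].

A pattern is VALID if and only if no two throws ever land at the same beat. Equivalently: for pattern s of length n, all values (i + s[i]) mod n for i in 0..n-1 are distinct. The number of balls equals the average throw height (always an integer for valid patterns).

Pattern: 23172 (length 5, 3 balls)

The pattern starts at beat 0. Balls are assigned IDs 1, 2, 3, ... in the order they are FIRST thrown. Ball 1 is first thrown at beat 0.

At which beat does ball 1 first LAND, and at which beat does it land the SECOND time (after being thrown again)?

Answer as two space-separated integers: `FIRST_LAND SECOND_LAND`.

Beat 0 (L): throw ball1 h=2 -> lands@2:L; in-air after throw: [b1@2:L]
Beat 1 (R): throw ball2 h=3 -> lands@4:L; in-air after throw: [b1@2:L b2@4:L]
Beat 2 (L): throw ball1 h=1 -> lands@3:R; in-air after throw: [b1@3:R b2@4:L]
Beat 3 (R): throw ball1 h=7 -> lands@10:L; in-air after throw: [b2@4:L b1@10:L]
Ball 1: thrown@0 h=2 -> first land @2; rethrown@2 h=1 -> second land @3

Answer: 2 3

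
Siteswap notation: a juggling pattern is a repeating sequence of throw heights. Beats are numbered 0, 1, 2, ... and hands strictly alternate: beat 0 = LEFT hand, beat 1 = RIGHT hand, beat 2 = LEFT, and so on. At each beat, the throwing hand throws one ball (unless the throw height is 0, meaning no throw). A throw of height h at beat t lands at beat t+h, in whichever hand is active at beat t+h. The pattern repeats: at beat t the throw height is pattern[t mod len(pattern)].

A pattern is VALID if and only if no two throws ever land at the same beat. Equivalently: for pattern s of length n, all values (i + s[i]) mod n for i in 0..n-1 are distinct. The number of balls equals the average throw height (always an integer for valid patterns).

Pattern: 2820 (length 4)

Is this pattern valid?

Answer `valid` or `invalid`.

Answer: valid

Derivation:
i=0: (i + s[i]) mod n = (0 + 2) mod 4 = 2
i=1: (i + s[i]) mod n = (1 + 8) mod 4 = 1
i=2: (i + s[i]) mod n = (2 + 2) mod 4 = 0
i=3: (i + s[i]) mod n = (3 + 0) mod 4 = 3
Residues: [2, 1, 0, 3], distinct: True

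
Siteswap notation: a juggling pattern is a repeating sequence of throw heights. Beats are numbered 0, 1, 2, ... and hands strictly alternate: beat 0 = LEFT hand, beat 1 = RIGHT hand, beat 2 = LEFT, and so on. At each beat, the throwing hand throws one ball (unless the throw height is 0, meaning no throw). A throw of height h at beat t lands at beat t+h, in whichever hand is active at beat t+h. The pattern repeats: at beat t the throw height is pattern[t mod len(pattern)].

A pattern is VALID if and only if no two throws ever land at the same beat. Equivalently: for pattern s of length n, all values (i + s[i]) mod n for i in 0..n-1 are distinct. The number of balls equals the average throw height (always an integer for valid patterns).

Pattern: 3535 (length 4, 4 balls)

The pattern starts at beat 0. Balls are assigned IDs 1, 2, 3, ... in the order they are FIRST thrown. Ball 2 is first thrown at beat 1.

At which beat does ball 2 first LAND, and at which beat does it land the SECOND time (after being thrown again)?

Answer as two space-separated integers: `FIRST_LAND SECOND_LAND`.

Answer: 6 9

Derivation:
Beat 0 (L): throw ball1 h=3 -> lands@3:R; in-air after throw: [b1@3:R]
Beat 1 (R): throw ball2 h=5 -> lands@6:L; in-air after throw: [b1@3:R b2@6:L]
Beat 2 (L): throw ball3 h=3 -> lands@5:R; in-air after throw: [b1@3:R b3@5:R b2@6:L]
Beat 3 (R): throw ball1 h=5 -> lands@8:L; in-air after throw: [b3@5:R b2@6:L b1@8:L]
Beat 4 (L): throw ball4 h=3 -> lands@7:R; in-air after throw: [b3@5:R b2@6:L b4@7:R b1@8:L]
Beat 5 (R): throw ball3 h=5 -> lands@10:L; in-air after throw: [b2@6:L b4@7:R b1@8:L b3@10:L]
Beat 6 (L): throw ball2 h=3 -> lands@9:R; in-air after throw: [b4@7:R b1@8:L b2@9:R b3@10:L]
Beat 7 (R): throw ball4 h=5 -> lands@12:L; in-air after throw: [b1@8:L b2@9:R b3@10:L b4@12:L]
Beat 8 (L): throw ball1 h=3 -> lands@11:R; in-air after throw: [b2@9:R b3@10:L b1@11:R b4@12:L]
Beat 9 (R): throw ball2 h=5 -> lands@14:L; in-air after throw: [b3@10:L b1@11:R b4@12:L b2@14:L]
Ball 2: thrown@1 h=5 -> first land @6; rethrown@6 h=3 -> second land @9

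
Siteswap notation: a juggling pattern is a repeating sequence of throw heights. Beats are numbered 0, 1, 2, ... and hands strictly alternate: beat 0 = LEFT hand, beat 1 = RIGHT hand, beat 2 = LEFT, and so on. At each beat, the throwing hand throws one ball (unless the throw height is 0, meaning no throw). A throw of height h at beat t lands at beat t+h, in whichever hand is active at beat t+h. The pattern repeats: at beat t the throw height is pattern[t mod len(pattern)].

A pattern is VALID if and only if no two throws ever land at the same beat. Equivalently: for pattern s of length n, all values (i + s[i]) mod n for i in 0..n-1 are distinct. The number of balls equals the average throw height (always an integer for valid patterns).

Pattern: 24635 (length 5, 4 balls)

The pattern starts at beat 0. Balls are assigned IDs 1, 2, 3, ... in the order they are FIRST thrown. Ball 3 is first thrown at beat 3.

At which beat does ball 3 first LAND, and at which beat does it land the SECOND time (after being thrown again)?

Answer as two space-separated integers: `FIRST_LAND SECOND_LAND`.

Beat 0 (L): throw ball1 h=2 -> lands@2:L; in-air after throw: [b1@2:L]
Beat 1 (R): throw ball2 h=4 -> lands@5:R; in-air after throw: [b1@2:L b2@5:R]
Beat 2 (L): throw ball1 h=6 -> lands@8:L; in-air after throw: [b2@5:R b1@8:L]
Beat 3 (R): throw ball3 h=3 -> lands@6:L; in-air after throw: [b2@5:R b3@6:L b1@8:L]
Beat 4 (L): throw ball4 h=5 -> lands@9:R; in-air after throw: [b2@5:R b3@6:L b1@8:L b4@9:R]
Beat 5 (R): throw ball2 h=2 -> lands@7:R; in-air after throw: [b3@6:L b2@7:R b1@8:L b4@9:R]
Beat 6 (L): throw ball3 h=4 -> lands@10:L; in-air after throw: [b2@7:R b1@8:L b4@9:R b3@10:L]
Beat 7 (R): throw ball2 h=6 -> lands@13:R; in-air after throw: [b1@8:L b4@9:R b3@10:L b2@13:R]
Beat 8 (L): throw ball1 h=3 -> lands@11:R; in-air after throw: [b4@9:R b3@10:L b1@11:R b2@13:R]
Beat 9 (R): throw ball4 h=5 -> lands@14:L; in-air after throw: [b3@10:L b1@11:R b2@13:R b4@14:L]
Beat 10 (L): throw ball3 h=2 -> lands@12:L; in-air after throw: [b1@11:R b3@12:L b2@13:R b4@14:L]
Ball 3: thrown@3 h=3 -> first land @6; rethrown@6 h=4 -> second land @10

Answer: 6 10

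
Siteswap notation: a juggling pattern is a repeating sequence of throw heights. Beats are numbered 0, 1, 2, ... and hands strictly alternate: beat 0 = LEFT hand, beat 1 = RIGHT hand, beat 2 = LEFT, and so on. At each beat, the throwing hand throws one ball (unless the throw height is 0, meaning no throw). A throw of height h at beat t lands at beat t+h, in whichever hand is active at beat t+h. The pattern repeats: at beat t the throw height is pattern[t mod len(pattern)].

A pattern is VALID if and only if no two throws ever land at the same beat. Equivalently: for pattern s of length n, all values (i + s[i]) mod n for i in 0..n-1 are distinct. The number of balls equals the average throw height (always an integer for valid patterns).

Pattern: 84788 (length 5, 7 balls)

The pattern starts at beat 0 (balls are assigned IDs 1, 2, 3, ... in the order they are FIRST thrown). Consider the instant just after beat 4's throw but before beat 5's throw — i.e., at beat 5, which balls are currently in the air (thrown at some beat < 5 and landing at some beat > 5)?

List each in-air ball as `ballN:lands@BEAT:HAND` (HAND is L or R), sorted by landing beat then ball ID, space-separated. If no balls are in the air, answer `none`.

Answer: ball1:lands@8:L ball3:lands@9:R ball4:lands@11:R ball5:lands@12:L

Derivation:
Beat 0 (L): throw ball1 h=8 -> lands@8:L; in-air after throw: [b1@8:L]
Beat 1 (R): throw ball2 h=4 -> lands@5:R; in-air after throw: [b2@5:R b1@8:L]
Beat 2 (L): throw ball3 h=7 -> lands@9:R; in-air after throw: [b2@5:R b1@8:L b3@9:R]
Beat 3 (R): throw ball4 h=8 -> lands@11:R; in-air after throw: [b2@5:R b1@8:L b3@9:R b4@11:R]
Beat 4 (L): throw ball5 h=8 -> lands@12:L; in-air after throw: [b2@5:R b1@8:L b3@9:R b4@11:R b5@12:L]
Beat 5 (R): throw ball2 h=8 -> lands@13:R; in-air after throw: [b1@8:L b3@9:R b4@11:R b5@12:L b2@13:R]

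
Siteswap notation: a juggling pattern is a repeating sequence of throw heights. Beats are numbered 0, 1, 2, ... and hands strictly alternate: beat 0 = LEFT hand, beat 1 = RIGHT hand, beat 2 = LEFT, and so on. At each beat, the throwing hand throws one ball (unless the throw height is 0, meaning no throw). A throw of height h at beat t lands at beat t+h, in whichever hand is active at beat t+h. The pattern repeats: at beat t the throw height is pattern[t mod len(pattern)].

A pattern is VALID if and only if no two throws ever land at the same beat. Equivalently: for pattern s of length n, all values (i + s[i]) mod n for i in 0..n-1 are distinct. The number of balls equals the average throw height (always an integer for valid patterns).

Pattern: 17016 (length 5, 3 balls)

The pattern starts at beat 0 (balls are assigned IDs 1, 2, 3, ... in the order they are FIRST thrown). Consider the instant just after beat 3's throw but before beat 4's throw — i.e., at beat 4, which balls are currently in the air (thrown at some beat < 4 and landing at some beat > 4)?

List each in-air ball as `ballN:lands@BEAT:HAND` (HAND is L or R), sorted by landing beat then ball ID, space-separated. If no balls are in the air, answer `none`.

Answer: ball1:lands@8:L

Derivation:
Beat 0 (L): throw ball1 h=1 -> lands@1:R; in-air after throw: [b1@1:R]
Beat 1 (R): throw ball1 h=7 -> lands@8:L; in-air after throw: [b1@8:L]
Beat 3 (R): throw ball2 h=1 -> lands@4:L; in-air after throw: [b2@4:L b1@8:L]
Beat 4 (L): throw ball2 h=6 -> lands@10:L; in-air after throw: [b1@8:L b2@10:L]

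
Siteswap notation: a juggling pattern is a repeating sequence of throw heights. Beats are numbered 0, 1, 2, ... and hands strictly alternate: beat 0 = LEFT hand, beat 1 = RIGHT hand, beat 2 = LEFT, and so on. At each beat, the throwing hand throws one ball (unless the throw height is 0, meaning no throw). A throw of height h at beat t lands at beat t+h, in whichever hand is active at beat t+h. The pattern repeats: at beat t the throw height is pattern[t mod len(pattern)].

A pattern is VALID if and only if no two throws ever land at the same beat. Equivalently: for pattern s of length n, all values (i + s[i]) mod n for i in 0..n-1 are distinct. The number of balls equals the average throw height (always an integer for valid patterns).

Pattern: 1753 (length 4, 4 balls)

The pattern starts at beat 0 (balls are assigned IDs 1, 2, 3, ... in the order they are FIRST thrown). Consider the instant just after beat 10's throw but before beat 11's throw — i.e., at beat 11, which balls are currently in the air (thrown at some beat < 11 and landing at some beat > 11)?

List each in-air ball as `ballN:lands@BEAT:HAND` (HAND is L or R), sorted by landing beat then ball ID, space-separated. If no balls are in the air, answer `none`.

Answer: ball4:lands@12:L ball2:lands@15:R ball1:lands@16:L

Derivation:
Beat 0 (L): throw ball1 h=1 -> lands@1:R; in-air after throw: [b1@1:R]
Beat 1 (R): throw ball1 h=7 -> lands@8:L; in-air after throw: [b1@8:L]
Beat 2 (L): throw ball2 h=5 -> lands@7:R; in-air after throw: [b2@7:R b1@8:L]
Beat 3 (R): throw ball3 h=3 -> lands@6:L; in-air after throw: [b3@6:L b2@7:R b1@8:L]
Beat 4 (L): throw ball4 h=1 -> lands@5:R; in-air after throw: [b4@5:R b3@6:L b2@7:R b1@8:L]
Beat 5 (R): throw ball4 h=7 -> lands@12:L; in-air after throw: [b3@6:L b2@7:R b1@8:L b4@12:L]
Beat 6 (L): throw ball3 h=5 -> lands@11:R; in-air after throw: [b2@7:R b1@8:L b3@11:R b4@12:L]
Beat 7 (R): throw ball2 h=3 -> lands@10:L; in-air after throw: [b1@8:L b2@10:L b3@11:R b4@12:L]
Beat 8 (L): throw ball1 h=1 -> lands@9:R; in-air after throw: [b1@9:R b2@10:L b3@11:R b4@12:L]
Beat 9 (R): throw ball1 h=7 -> lands@16:L; in-air after throw: [b2@10:L b3@11:R b4@12:L b1@16:L]
Beat 10 (L): throw ball2 h=5 -> lands@15:R; in-air after throw: [b3@11:R b4@12:L b2@15:R b1@16:L]
Beat 11 (R): throw ball3 h=3 -> lands@14:L; in-air after throw: [b4@12:L b3@14:L b2@15:R b1@16:L]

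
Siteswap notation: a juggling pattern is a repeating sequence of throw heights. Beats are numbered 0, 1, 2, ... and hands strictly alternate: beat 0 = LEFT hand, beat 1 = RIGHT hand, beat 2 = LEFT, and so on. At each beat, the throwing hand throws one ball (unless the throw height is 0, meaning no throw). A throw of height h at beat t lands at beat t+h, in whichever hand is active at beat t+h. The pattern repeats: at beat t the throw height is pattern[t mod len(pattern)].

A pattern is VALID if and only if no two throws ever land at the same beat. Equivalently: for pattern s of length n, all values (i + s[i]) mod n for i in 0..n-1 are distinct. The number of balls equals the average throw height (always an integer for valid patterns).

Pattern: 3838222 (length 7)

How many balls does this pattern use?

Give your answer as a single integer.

Answer: 4

Derivation:
Pattern = [3, 8, 3, 8, 2, 2, 2], length n = 7
  position 0: throw height = 3, running sum = 3
  position 1: throw height = 8, running sum = 11
  position 2: throw height = 3, running sum = 14
  position 3: throw height = 8, running sum = 22
  position 4: throw height = 2, running sum = 24
  position 5: throw height = 2, running sum = 26
  position 6: throw height = 2, running sum = 28
Total sum = 28; balls = sum / n = 28 / 7 = 4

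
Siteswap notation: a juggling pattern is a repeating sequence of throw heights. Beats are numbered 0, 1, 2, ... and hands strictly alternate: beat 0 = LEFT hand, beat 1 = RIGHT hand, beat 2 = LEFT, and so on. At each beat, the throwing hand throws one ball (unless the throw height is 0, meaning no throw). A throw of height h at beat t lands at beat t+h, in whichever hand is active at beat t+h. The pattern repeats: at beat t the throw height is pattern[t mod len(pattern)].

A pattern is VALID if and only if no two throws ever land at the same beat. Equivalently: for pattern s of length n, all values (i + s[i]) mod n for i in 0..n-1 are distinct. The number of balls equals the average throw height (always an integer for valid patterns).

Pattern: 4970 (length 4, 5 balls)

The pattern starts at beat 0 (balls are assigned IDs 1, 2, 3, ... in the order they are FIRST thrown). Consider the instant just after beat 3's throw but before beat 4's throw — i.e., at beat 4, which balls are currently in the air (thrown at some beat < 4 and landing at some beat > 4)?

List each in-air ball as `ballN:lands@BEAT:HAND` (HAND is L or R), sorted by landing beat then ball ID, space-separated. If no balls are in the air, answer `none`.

Beat 0 (L): throw ball1 h=4 -> lands@4:L; in-air after throw: [b1@4:L]
Beat 1 (R): throw ball2 h=9 -> lands@10:L; in-air after throw: [b1@4:L b2@10:L]
Beat 2 (L): throw ball3 h=7 -> lands@9:R; in-air after throw: [b1@4:L b3@9:R b2@10:L]
Beat 4 (L): throw ball1 h=4 -> lands@8:L; in-air after throw: [b1@8:L b3@9:R b2@10:L]

Answer: ball3:lands@9:R ball2:lands@10:L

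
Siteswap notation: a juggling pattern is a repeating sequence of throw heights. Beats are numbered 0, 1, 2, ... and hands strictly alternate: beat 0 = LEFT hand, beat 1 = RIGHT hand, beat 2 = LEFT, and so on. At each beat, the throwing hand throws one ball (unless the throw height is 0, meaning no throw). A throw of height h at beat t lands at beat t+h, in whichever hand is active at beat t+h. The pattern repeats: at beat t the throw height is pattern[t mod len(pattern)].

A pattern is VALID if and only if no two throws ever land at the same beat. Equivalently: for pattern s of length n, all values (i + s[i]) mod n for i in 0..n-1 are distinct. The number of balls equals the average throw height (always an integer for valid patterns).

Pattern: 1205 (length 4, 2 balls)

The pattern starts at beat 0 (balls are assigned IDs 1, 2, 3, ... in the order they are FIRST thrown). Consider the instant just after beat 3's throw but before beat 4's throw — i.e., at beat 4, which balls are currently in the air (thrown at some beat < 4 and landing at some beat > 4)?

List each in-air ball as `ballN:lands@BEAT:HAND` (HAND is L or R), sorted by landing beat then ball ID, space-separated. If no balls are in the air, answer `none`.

Answer: ball1:lands@8:L

Derivation:
Beat 0 (L): throw ball1 h=1 -> lands@1:R; in-air after throw: [b1@1:R]
Beat 1 (R): throw ball1 h=2 -> lands@3:R; in-air after throw: [b1@3:R]
Beat 3 (R): throw ball1 h=5 -> lands@8:L; in-air after throw: [b1@8:L]
Beat 4 (L): throw ball2 h=1 -> lands@5:R; in-air after throw: [b2@5:R b1@8:L]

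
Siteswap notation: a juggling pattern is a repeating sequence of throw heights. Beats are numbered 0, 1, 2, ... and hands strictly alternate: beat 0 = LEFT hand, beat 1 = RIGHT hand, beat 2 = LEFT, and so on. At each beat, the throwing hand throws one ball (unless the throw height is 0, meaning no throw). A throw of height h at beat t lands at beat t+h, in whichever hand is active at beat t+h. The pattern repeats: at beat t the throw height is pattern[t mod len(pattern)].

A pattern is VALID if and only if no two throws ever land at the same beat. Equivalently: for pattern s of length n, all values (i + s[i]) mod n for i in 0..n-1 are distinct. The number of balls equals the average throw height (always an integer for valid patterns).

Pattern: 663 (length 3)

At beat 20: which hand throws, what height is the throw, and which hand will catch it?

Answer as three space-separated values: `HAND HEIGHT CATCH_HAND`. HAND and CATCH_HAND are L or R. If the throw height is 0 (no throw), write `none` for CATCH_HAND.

Answer: L 3 R

Derivation:
Beat 20: 20 mod 2 = 0, so hand = L
Throw height = pattern[20 mod 3] = pattern[2] = 3
Lands at beat 20+3=23, 23 mod 2 = 1, so catch hand = R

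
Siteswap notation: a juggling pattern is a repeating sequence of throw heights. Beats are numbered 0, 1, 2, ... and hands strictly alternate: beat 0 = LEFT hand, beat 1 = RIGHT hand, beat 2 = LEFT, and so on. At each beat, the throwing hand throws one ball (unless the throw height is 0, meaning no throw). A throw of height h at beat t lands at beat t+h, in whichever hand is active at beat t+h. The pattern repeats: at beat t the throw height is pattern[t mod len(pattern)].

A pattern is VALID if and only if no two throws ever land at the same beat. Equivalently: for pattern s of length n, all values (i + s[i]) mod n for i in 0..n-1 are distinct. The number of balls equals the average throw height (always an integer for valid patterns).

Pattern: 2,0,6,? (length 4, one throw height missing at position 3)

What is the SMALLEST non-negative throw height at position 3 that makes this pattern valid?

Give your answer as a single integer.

Answer: 0

Derivation:
i=0: (0 + 2) mod 4 = 2
i=1: (1 + 0) mod 4 = 1
i=2: (2 + 6) mod 4 = 0
i=3: s[i]=? (unknown)
Known residues: [0, 1, 2]; need a permutation of 0..3, so missing residue r = 3
Need (3 + s) mod 4 = 3; smallest s = (3 - 3) mod 4 = 0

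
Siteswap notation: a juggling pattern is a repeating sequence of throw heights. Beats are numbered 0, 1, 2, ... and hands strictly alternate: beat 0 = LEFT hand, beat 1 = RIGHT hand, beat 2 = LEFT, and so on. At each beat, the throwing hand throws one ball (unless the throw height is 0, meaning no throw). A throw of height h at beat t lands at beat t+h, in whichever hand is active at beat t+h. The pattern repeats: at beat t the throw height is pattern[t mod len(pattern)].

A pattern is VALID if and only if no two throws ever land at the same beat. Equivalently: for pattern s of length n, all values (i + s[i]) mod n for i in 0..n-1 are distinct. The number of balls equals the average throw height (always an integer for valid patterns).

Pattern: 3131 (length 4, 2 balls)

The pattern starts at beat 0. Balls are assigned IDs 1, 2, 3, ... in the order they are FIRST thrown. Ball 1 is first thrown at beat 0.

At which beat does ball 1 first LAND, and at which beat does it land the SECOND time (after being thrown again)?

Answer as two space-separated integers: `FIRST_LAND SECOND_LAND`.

Answer: 3 4

Derivation:
Beat 0 (L): throw ball1 h=3 -> lands@3:R; in-air after throw: [b1@3:R]
Beat 1 (R): throw ball2 h=1 -> lands@2:L; in-air after throw: [b2@2:L b1@3:R]
Beat 2 (L): throw ball2 h=3 -> lands@5:R; in-air after throw: [b1@3:R b2@5:R]
Beat 3 (R): throw ball1 h=1 -> lands@4:L; in-air after throw: [b1@4:L b2@5:R]
Beat 4 (L): throw ball1 h=3 -> lands@7:R; in-air after throw: [b2@5:R b1@7:R]
Ball 1: thrown@0 h=3 -> first land @3; rethrown@3 h=1 -> second land @4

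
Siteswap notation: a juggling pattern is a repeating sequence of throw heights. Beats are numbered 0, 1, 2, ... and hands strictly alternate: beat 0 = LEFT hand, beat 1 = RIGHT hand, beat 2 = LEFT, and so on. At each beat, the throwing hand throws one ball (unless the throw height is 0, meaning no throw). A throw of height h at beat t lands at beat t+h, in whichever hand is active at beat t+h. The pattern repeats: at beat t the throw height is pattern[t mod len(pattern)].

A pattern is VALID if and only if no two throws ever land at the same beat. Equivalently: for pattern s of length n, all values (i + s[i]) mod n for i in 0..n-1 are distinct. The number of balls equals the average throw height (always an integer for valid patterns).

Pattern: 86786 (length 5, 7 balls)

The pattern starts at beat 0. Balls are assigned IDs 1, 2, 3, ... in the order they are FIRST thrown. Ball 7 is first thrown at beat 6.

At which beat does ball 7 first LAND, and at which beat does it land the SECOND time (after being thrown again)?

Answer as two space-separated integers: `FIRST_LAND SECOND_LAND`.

Answer: 12 19

Derivation:
Beat 0 (L): throw ball1 h=8 -> lands@8:L; in-air after throw: [b1@8:L]
Beat 1 (R): throw ball2 h=6 -> lands@7:R; in-air after throw: [b2@7:R b1@8:L]
Beat 2 (L): throw ball3 h=7 -> lands@9:R; in-air after throw: [b2@7:R b1@8:L b3@9:R]
Beat 3 (R): throw ball4 h=8 -> lands@11:R; in-air after throw: [b2@7:R b1@8:L b3@9:R b4@11:R]
Beat 4 (L): throw ball5 h=6 -> lands@10:L; in-air after throw: [b2@7:R b1@8:L b3@9:R b5@10:L b4@11:R]
Beat 5 (R): throw ball6 h=8 -> lands@13:R; in-air after throw: [b2@7:R b1@8:L b3@9:R b5@10:L b4@11:R b6@13:R]
Beat 6 (L): throw ball7 h=6 -> lands@12:L; in-air after throw: [b2@7:R b1@8:L b3@9:R b5@10:L b4@11:R b7@12:L b6@13:R]
Beat 7 (R): throw ball2 h=7 -> lands@14:L; in-air after throw: [b1@8:L b3@9:R b5@10:L b4@11:R b7@12:L b6@13:R b2@14:L]
Beat 8 (L): throw ball1 h=8 -> lands@16:L; in-air after throw: [b3@9:R b5@10:L b4@11:R b7@12:L b6@13:R b2@14:L b1@16:L]
Beat 9 (R): throw ball3 h=6 -> lands@15:R; in-air after throw: [b5@10:L b4@11:R b7@12:L b6@13:R b2@14:L b3@15:R b1@16:L]
Beat 10 (L): throw ball5 h=8 -> lands@18:L; in-air after throw: [b4@11:R b7@12:L b6@13:R b2@14:L b3@15:R b1@16:L b5@18:L]
Beat 11 (R): throw ball4 h=6 -> lands@17:R; in-air after throw: [b7@12:L b6@13:R b2@14:L b3@15:R b1@16:L b4@17:R b5@18:L]
Beat 12 (L): throw ball7 h=7 -> lands@19:R; in-air after throw: [b6@13:R b2@14:L b3@15:R b1@16:L b4@17:R b5@18:L b7@19:R]
Beat 13 (R): throw ball6 h=8 -> lands@21:R; in-air after throw: [b2@14:L b3@15:R b1@16:L b4@17:R b5@18:L b7@19:R b6@21:R]
Beat 14 (L): throw ball2 h=6 -> lands@20:L; in-air after throw: [b3@15:R b1@16:L b4@17:R b5@18:L b7@19:R b2@20:L b6@21:R]
Beat 15 (R): throw ball3 h=8 -> lands@23:R; in-air after throw: [b1@16:L b4@17:R b5@18:L b7@19:R b2@20:L b6@21:R b3@23:R]
Beat 16 (L): throw ball1 h=6 -> lands@22:L; in-air after throw: [b4@17:R b5@18:L b7@19:R b2@20:L b6@21:R b1@22:L b3@23:R]
Beat 17 (R): throw ball4 h=7 -> lands@24:L; in-air after throw: [b5@18:L b7@19:R b2@20:L b6@21:R b1@22:L b3@23:R b4@24:L]
Beat 18 (L): throw ball5 h=8 -> lands@26:L; in-air after throw: [b7@19:R b2@20:L b6@21:R b1@22:L b3@23:R b4@24:L b5@26:L]
Beat 19 (R): throw ball7 h=6 -> lands@25:R; in-air after throw: [b2@20:L b6@21:R b1@22:L b3@23:R b4@24:L b7@25:R b5@26:L]
Ball 7: thrown@6 h=6 -> first land @12; rethrown@12 h=7 -> second land @19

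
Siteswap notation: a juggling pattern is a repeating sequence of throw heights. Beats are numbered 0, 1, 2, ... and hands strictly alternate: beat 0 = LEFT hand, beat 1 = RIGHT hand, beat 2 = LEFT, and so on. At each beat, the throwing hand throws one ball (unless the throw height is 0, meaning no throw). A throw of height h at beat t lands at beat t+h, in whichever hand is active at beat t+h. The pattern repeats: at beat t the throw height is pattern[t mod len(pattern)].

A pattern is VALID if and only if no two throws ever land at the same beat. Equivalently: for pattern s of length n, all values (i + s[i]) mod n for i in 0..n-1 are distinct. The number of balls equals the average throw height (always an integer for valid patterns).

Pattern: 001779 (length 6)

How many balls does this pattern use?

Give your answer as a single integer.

Answer: 4

Derivation:
Pattern = [0, 0, 1, 7, 7, 9], length n = 6
  position 0: throw height = 0, running sum = 0
  position 1: throw height = 0, running sum = 0
  position 2: throw height = 1, running sum = 1
  position 3: throw height = 7, running sum = 8
  position 4: throw height = 7, running sum = 15
  position 5: throw height = 9, running sum = 24
Total sum = 24; balls = sum / n = 24 / 6 = 4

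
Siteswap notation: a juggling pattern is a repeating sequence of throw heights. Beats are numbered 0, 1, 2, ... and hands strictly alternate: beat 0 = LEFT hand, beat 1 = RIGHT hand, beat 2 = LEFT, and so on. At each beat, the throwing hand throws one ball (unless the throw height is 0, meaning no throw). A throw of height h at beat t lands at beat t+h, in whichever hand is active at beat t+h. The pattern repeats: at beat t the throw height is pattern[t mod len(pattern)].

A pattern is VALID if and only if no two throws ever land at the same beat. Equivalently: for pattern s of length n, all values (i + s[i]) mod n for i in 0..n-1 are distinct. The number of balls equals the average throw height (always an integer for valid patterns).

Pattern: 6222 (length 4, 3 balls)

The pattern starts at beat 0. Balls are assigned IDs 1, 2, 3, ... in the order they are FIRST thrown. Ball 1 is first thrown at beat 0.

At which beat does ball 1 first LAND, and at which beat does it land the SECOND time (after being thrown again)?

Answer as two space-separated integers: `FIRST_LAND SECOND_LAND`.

Answer: 6 8

Derivation:
Beat 0 (L): throw ball1 h=6 -> lands@6:L; in-air after throw: [b1@6:L]
Beat 1 (R): throw ball2 h=2 -> lands@3:R; in-air after throw: [b2@3:R b1@6:L]
Beat 2 (L): throw ball3 h=2 -> lands@4:L; in-air after throw: [b2@3:R b3@4:L b1@6:L]
Beat 3 (R): throw ball2 h=2 -> lands@5:R; in-air after throw: [b3@4:L b2@5:R b1@6:L]
Beat 4 (L): throw ball3 h=6 -> lands@10:L; in-air after throw: [b2@5:R b1@6:L b3@10:L]
Beat 5 (R): throw ball2 h=2 -> lands@7:R; in-air after throw: [b1@6:L b2@7:R b3@10:L]
Beat 6 (L): throw ball1 h=2 -> lands@8:L; in-air after throw: [b2@7:R b1@8:L b3@10:L]
Beat 7 (R): throw ball2 h=2 -> lands@9:R; in-air after throw: [b1@8:L b2@9:R b3@10:L]
Beat 8 (L): throw ball1 h=6 -> lands@14:L; in-air after throw: [b2@9:R b3@10:L b1@14:L]
Ball 1: thrown@0 h=6 -> first land @6; rethrown@6 h=2 -> second land @8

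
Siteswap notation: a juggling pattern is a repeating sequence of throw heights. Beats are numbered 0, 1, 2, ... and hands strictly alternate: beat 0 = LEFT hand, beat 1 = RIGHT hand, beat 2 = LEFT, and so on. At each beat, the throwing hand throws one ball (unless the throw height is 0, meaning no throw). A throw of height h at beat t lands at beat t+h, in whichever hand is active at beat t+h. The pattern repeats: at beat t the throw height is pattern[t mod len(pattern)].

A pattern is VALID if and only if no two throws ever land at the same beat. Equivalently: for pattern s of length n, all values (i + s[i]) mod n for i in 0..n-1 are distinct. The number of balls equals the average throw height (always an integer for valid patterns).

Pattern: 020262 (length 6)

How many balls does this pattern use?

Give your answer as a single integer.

Pattern = [0, 2, 0, 2, 6, 2], length n = 6
  position 0: throw height = 0, running sum = 0
  position 1: throw height = 2, running sum = 2
  position 2: throw height = 0, running sum = 2
  position 3: throw height = 2, running sum = 4
  position 4: throw height = 6, running sum = 10
  position 5: throw height = 2, running sum = 12
Total sum = 12; balls = sum / n = 12 / 6 = 2

Answer: 2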